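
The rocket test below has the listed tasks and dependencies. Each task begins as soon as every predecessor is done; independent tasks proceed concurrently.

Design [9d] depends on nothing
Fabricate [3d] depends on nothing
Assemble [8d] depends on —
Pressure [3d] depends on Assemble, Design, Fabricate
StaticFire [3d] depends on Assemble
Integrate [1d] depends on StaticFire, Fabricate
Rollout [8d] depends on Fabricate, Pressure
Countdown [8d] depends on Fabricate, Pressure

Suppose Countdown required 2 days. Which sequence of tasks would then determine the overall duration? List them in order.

Design, Pressure, Rollout

Baseline: Design→Pressure→Countdown = 9+3+8 = 20 → 20 days.
Countdown is on the critical path; changing it to 2 makes that path 14 days.
Now Design→Pressure→Rollout = 9+3+8 = 20 is longest, so the finish becomes 20 days.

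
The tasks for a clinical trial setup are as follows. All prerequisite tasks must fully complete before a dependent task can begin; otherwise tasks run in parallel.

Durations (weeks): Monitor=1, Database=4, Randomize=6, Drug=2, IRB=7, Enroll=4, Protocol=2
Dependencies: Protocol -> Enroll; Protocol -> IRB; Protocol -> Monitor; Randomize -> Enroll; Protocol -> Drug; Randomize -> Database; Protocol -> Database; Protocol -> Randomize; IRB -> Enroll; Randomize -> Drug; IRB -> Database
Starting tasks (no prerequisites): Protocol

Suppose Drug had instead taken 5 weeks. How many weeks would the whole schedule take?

13

Baseline: Protocol→IRB→Enroll = 2+7+4 = 13 → 13 weeks.
Drug is off the critical path — its longest chain is 10 weeks, giving 3 of slack.
That remains the longest chain; total 13 weeks.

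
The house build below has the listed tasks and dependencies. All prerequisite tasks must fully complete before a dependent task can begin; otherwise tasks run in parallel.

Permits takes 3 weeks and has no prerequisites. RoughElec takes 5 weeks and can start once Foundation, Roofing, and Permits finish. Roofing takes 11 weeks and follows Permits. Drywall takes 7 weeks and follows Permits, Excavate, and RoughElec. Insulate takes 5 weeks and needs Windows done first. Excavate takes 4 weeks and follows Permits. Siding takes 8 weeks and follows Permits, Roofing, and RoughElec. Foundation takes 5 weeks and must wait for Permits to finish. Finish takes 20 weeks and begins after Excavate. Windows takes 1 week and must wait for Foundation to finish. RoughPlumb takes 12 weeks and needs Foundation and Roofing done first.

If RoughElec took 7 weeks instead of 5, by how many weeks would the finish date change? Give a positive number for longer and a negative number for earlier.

2

Baseline: Permits→Roofing→RoughElec→Siding = 3+11+5+8 = 27 → 27 weeks.
Since RoughElec is critical, the +2 change carries straight to that chain (now 29 weeks).
That remains the longest chain; total 29 weeks.
Change in finish: 29 − 27 = +2 weeks.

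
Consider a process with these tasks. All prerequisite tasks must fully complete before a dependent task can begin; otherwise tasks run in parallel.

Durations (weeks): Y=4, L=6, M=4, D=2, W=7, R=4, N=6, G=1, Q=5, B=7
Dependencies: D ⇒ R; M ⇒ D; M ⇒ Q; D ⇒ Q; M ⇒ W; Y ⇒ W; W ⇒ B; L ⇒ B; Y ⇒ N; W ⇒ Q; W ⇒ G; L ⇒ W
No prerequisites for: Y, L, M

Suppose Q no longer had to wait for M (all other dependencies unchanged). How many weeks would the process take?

Original critical path: L→W→B = 6+7+7 = 20 ⇒ 20 weeks.
Dropping M→Q doesn't change Q's earliest start (13); another predecessor still binds.
New critical path: L→W→B = 6+7+7 = 20 ⇒ 20 weeks.

20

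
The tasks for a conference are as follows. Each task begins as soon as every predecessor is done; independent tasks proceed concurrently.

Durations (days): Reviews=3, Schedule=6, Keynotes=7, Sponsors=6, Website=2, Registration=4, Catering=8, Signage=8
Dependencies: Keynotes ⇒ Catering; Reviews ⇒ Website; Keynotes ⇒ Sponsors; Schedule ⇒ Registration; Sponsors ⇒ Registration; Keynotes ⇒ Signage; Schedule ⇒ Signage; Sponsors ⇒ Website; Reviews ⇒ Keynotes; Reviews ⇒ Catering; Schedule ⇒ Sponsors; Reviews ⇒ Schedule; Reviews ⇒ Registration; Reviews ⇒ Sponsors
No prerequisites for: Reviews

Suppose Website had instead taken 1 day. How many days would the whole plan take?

20

As given, the longest chain is Reviews→Keynotes→Sponsors→Registration = 3+7+6+4 = 20, so the finish is 20 days.
The longest path through Website is only 18 days, so Website has float 2.
The critical path is still Reviews→Keynotes→Sponsors→Registration; finish is now 20 days.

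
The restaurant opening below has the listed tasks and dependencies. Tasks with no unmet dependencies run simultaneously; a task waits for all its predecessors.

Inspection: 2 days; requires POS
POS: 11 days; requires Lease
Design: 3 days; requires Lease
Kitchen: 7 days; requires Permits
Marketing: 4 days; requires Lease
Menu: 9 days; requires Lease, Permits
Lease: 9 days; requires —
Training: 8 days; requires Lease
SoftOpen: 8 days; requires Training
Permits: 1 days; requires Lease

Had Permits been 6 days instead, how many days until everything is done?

As given, the longest chain is Lease→Training→SoftOpen = 9+8+8 = 25, so the finish is 25 days.
Permits has 6 days of float (longest path through it is 19).
No other chain overtakes it, so the finish is 25 days.

25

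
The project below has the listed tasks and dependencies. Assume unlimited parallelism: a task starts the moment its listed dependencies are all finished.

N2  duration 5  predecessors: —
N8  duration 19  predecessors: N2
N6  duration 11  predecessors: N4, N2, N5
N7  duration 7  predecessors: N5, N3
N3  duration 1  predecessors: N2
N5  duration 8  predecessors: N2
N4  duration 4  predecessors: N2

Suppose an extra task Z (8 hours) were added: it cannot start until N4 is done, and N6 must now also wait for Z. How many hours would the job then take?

28

Originally the job takes 24 hours.
With Z inserted, N6 now waits for max(N4, N2, N5, Z).
New critical path: N2→N4→Z→N6 = 5+4+8+11 = 28 ⇒ 28 hours.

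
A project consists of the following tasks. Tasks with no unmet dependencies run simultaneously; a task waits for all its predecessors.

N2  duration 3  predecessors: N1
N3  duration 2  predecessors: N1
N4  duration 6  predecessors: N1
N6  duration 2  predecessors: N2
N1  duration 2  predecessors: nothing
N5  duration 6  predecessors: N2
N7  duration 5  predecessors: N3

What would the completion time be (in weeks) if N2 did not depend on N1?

9

Original critical path: N1→N2→N5 = 2+3+6 = 11 ⇒ 11 weeks.
Without N1→N2, N2's earliest start moves from 2 to 0.
New critical path: N1→N3→N7 = 2+2+5 = 9 ⇒ 9 weeks.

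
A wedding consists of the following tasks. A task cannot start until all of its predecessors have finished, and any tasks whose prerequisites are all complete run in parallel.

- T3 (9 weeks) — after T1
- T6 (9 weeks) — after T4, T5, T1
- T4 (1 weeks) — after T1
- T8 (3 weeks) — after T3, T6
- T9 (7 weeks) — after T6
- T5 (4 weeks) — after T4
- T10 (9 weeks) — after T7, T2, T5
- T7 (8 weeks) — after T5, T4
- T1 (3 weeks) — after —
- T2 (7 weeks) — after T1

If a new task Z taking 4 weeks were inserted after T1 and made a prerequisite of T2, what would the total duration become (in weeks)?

Originally the plan takes 25 weeks.
With Z inserted, T2 now waits for max(T1, Z).
New critical path: T1→T4→T5→T7→T10 = 3+1+4+8+9 = 25 ⇒ 25 weeks.

25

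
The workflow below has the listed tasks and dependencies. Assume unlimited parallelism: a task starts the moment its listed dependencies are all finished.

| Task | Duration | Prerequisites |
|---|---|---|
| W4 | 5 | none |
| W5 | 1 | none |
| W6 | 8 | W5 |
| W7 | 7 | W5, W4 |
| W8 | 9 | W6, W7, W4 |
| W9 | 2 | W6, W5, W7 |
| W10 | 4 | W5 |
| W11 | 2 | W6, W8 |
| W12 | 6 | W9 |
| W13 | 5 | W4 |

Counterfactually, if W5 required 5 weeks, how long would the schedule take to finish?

Actual critical path: W4→W7→W8→W11 = 5+7+9+2 = 23 ⇒ 23 weeks.
The longest path through W5 is only 20 weeks, so W5 has float 3.
The binding chain switches to W5→W6→W8→W11 = 5+8+9+2 = 24; finish 24 weeks.

24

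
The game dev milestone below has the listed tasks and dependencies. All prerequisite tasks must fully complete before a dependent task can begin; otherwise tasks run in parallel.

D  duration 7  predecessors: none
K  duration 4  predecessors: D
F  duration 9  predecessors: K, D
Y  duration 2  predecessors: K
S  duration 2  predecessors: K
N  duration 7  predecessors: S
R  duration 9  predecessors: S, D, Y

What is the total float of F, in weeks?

The longest chain is D→K→Y→R = 7+4+2+9 = 22; overall finish 22 weeks.
F finishes as early as 20 and must finish by 22.
So F can slip 22 − 20 = 2 weeks.

2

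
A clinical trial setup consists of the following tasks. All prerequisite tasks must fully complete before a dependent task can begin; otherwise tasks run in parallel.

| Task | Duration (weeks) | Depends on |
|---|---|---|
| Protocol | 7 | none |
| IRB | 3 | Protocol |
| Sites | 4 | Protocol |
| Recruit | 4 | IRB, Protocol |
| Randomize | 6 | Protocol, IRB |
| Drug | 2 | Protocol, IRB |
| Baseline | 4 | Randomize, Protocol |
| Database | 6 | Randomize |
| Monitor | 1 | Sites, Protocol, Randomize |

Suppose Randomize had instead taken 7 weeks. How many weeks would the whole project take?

23

As given, the longest chain is Protocol→IRB→Randomize→Database = 7+3+6+6 = 22, so the finish is 22 weeks.
Randomize lies on that path, so at 7 weeks the path becomes 23 weeks.
No other chain overtakes it, so the finish is 23 weeks.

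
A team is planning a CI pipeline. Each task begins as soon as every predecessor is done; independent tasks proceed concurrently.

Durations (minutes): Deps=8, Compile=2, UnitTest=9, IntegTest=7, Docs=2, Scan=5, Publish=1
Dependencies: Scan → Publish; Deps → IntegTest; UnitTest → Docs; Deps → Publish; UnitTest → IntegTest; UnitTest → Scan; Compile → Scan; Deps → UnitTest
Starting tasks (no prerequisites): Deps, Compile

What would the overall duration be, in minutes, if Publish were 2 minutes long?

24

Actual critical path: Deps→UnitTest→IntegTest = 8+9+7 = 24 ⇒ 24 minutes.
The longest path through Publish is only 23 minutes, so Publish has float 1.
No other chain overtakes it, so the finish is 24 minutes.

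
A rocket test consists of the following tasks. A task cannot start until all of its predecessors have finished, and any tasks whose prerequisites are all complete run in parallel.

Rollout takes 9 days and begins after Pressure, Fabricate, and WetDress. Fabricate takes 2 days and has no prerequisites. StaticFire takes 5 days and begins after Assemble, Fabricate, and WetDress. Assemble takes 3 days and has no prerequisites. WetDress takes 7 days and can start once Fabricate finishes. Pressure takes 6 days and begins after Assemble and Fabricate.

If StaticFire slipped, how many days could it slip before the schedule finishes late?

4

Fabricate→WetDress→Rollout = 2+7+9 = 18 sets the makespan at 18 days.
StaticFire finishes as early as 14 and must finish by 18.
Float = 18 − 14 = 4.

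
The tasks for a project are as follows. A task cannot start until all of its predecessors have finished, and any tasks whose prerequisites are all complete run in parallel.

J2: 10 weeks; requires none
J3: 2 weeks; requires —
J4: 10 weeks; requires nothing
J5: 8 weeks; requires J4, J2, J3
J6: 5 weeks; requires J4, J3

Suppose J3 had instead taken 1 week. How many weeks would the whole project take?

The binding path is J2→J5 = 10+8 = 18; finish at 18 weeks.
J3 is off the critical path — its longest chain is 10 weeks, giving 8 of slack.
The critical path is still J2→J5; finish is now 18 weeks.

18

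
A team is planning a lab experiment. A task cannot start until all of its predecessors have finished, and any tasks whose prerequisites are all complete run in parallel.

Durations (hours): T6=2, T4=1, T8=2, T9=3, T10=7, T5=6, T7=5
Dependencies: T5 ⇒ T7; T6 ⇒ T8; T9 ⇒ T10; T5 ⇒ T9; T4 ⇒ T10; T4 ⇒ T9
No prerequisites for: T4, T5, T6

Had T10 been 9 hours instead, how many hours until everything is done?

18

Baseline: T5→T9→T10 = 6+3+7 = 16 → 16 hours.
T10 lies on that path, so at 9 hours the path becomes 18 hours.
The critical path is still T5→T9→T10; finish is now 18 hours.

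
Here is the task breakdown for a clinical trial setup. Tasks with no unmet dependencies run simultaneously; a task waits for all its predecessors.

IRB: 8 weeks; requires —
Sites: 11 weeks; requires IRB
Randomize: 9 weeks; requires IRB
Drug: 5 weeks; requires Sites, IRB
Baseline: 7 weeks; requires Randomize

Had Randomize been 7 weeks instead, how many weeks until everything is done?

24

The binding path is IRB→Randomize→Baseline = 8+9+7 = 24; finish at 24 weeks.
Randomize is on the critical path; changing it to 7 makes that path 22 weeks.
The binding chain switches to IRB→Sites→Drug = 8+11+5 = 24; finish 24 weeks.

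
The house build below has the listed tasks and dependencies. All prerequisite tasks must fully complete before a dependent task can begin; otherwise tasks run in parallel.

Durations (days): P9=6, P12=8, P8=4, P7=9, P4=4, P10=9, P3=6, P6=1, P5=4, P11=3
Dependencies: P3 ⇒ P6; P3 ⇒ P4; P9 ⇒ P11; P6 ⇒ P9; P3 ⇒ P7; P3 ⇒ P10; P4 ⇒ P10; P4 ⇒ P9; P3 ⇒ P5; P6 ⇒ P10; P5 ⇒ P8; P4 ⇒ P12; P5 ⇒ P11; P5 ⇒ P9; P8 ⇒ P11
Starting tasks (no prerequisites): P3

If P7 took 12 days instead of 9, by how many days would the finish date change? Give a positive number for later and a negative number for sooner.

Actual critical path: P3→P4→P9→P11 = 6+4+6+3 = 19 ⇒ 19 days.
P7 has 4 days of float (longest path through it is 15).
That remains the longest chain; total 19 days.
Change in finish: 19 − 19 = +0 days.

0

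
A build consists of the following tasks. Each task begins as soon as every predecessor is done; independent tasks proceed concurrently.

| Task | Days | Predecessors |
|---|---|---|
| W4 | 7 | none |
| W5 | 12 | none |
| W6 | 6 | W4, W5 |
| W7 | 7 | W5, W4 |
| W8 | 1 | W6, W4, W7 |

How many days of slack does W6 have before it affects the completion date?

1

W5→W7→W8 = 12+7+1 = 20 sets the makespan at 20 days.
The longest chain containing W6 totals 19 days.
Slack of W6 = 13 − 12 = 1 day.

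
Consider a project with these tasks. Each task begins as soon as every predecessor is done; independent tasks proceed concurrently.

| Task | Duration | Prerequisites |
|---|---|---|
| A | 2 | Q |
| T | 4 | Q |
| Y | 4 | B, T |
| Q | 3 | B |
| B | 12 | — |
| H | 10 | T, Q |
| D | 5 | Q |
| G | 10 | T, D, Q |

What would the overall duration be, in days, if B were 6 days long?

The binding path is B→Q→D→G = 12+3+5+10 = 30; finish at 30 days.
Since B is critical, the -6 change carries straight to that chain (now 24 days).
No other chain overtakes it, so the finish is 24 days.

24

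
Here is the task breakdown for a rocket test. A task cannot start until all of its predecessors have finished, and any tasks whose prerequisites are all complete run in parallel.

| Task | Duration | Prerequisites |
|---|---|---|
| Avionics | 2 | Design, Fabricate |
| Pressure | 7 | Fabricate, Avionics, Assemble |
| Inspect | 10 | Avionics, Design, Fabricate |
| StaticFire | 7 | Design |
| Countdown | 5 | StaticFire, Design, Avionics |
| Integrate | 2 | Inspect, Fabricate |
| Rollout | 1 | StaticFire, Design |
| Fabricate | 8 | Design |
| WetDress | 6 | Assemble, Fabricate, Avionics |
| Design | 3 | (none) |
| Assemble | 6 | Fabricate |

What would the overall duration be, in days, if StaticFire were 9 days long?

Baseline: Design→Fabricate→Avionics→Inspect→Integrate = 3+8+2+10+2 = 25 → 25 days.
The longest path through StaticFire is only 15 days, so StaticFire has float 10.
That remains the longest chain; total 25 days.

25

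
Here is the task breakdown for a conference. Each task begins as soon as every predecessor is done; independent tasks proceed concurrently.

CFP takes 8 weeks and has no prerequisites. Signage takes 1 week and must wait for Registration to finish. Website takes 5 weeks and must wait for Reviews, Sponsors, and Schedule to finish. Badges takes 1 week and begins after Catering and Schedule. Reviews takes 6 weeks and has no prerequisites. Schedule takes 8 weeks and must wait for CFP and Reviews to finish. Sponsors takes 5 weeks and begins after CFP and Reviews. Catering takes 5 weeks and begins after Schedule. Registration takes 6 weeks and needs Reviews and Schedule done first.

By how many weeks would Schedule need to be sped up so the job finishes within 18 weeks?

Current finish: 23 weeks; target: 18.
Schedule is on every critical path, so each week cut from Schedule cuts the finish by one (this holds down to a finish of 18).
Need 23 − 18 = 5 weeks off Schedule → Schedule becomes 3 weeks, finish becomes 18.

5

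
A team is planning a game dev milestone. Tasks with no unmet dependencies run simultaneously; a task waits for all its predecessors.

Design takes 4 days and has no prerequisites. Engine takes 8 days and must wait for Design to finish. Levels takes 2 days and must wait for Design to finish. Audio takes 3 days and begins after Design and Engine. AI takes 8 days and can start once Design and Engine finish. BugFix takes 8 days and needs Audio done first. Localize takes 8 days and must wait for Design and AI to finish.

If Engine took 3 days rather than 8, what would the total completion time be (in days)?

23

Critical path before the change: Design→Engine→AI→Localize = 4+8+8+8 = 28 giving 28 days.
Since Engine is critical, the -5 change carries straight to that chain (now 23 days).
The critical path is still Design→Engine→AI→Localize; finish is now 23 days.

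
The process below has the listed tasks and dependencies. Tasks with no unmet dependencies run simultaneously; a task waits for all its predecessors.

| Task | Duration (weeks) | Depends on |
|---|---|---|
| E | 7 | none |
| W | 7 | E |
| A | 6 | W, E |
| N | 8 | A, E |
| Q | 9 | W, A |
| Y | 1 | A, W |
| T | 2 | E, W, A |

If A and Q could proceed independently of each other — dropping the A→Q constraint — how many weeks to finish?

28

Original critical path: E→W→A→Q = 7+7+6+9 = 29 ⇒ 29 weeks.
Without A→Q, Q's earliest start moves from 20 to 14.
After: E→W→A→N = 7+7+6+8 = 28 → 28 weeks.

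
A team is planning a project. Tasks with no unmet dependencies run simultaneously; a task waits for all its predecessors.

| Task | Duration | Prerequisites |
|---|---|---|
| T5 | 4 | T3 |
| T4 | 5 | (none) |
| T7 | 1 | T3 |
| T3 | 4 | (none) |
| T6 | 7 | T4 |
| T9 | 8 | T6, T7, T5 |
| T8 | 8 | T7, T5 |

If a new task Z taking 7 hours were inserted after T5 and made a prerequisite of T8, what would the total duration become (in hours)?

Originally the job takes 20 hours.
With Z inserted, T8 now waits for max(T7, T5, Z).
New critical path: T3→T5→Z→T8 = 4+4+7+8 = 23 ⇒ 23 hours.

23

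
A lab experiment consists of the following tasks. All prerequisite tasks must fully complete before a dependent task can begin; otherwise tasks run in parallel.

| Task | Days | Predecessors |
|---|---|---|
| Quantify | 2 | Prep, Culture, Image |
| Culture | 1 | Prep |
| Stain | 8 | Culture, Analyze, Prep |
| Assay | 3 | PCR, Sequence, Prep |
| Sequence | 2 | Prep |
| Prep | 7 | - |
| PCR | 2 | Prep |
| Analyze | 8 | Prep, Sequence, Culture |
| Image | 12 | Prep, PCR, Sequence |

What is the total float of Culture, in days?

1

Prep→Sequence→Analyze→Stain = 7+2+8+8 = 25 sets the makespan at 25 days.
Longest path through Culture: 24 days (earliest finish 8, latest finish 9).
Slack of Culture = 8 − 7 = 1 day.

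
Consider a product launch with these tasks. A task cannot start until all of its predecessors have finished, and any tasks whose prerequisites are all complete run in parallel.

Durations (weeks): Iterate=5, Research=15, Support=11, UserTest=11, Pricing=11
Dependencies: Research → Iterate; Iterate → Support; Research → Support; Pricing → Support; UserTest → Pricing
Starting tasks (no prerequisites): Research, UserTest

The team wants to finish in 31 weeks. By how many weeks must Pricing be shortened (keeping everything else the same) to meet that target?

Current finish: 33 weeks; target: 31.
Pricing is on every critical path, so each week cut from Pricing cuts the finish by one (this holds down to a finish of 31).
Need 33 − 31 = 2 weeks off Pricing → Pricing becomes 9 weeks, finish becomes 31.

2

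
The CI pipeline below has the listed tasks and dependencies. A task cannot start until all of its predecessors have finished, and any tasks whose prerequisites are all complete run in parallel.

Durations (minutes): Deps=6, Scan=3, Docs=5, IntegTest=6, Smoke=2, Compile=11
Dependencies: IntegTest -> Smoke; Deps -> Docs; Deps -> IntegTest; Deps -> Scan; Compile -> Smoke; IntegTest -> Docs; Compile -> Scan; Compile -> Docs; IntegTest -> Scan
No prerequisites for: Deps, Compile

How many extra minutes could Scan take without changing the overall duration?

The longest chain is Deps→IntegTest→Docs = 6+6+5 = 17; overall finish 17 minutes.
Longest path through Scan: 15 minutes (earliest finish 15, latest finish 17).
Float = 17 − 15 = 2.

2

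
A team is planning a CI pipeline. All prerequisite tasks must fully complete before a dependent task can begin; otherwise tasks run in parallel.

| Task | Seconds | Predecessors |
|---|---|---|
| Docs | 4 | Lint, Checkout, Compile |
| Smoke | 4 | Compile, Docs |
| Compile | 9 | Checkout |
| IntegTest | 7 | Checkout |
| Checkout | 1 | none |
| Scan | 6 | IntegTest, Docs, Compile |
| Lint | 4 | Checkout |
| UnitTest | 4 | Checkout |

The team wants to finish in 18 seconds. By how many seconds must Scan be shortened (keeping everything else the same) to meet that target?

Current finish: 20 seconds; target: 18.
Scan is on every critical path, so each second cut from Scan cuts the finish by one (this holds down to a finish of 18).
Need 20 − 18 = 2 seconds off Scan → Scan becomes 4 seconds, finish becomes 18.

2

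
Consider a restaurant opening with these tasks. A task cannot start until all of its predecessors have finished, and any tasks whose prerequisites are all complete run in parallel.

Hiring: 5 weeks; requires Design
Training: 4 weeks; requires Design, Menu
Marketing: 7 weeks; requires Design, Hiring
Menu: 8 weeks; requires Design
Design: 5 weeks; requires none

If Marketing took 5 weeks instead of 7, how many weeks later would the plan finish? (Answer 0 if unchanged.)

The binding path is Design→Hiring→Marketing = 5+5+7 = 17; finish at 17 weeks.
Since Marketing is critical, the -2 change carries straight to that chain (now 15 weeks).
Now Design→Menu→Training = 5+8+4 = 17 is longest, so the finish becomes 17 weeks.
Change in finish: 17 − 17 = +0 weeks.

0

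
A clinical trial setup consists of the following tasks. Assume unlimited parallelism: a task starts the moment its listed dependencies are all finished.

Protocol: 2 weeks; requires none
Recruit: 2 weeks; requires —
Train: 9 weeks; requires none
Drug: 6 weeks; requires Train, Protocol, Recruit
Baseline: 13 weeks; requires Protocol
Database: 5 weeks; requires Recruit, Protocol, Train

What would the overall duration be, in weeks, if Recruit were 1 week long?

As given, the longest chain is Protocol→Baseline = 2+13 = 15, so the finish is 15 weeks.
The longest path through Recruit is only 8 weeks, so Recruit has float 7.
The critical path is still Protocol→Baseline; finish is now 15 weeks.

15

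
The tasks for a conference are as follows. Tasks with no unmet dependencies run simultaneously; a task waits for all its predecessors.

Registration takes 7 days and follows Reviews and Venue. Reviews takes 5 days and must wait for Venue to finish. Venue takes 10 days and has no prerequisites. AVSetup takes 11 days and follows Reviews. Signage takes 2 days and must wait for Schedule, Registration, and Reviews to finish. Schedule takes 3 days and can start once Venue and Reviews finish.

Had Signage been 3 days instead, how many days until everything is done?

As given, the longest chain is Venue→Reviews→AVSetup = 10+5+11 = 26, so the finish is 26 days.
Signage is off the critical path — its longest chain is 24 days, giving 2 of slack.
That remains the longest chain; total 26 days.

26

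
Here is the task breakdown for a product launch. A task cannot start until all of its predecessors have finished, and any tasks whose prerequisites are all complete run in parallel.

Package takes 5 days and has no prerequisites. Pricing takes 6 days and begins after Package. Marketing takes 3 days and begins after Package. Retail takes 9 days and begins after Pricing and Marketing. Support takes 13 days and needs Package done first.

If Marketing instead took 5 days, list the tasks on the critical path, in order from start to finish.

Critical path before the change: Package→Pricing→Retail = 5+6+9 = 20 giving 20 days.
Marketing is off the critical path — its longest chain is 17 days, giving 3 of slack.
The critical path is still Package→Pricing→Retail; finish is now 20 days.

Package, Pricing, Retail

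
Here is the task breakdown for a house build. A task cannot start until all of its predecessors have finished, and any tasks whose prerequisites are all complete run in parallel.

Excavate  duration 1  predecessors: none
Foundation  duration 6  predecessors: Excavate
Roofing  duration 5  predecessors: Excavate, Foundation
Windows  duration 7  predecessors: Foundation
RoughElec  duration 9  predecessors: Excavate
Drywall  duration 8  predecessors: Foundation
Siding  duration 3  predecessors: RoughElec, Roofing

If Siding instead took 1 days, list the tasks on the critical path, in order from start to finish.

As given, the longest chain is Excavate→Foundation→Roofing→Siding = 1+6+5+3 = 15, so the finish is 15 days.
Siding is on the critical path; changing it to 1 makes that path 13 days.
Now Excavate→Foundation→Drywall = 1+6+8 = 15 is longest, so the finish becomes 15 days.

Excavate, Foundation, Drywall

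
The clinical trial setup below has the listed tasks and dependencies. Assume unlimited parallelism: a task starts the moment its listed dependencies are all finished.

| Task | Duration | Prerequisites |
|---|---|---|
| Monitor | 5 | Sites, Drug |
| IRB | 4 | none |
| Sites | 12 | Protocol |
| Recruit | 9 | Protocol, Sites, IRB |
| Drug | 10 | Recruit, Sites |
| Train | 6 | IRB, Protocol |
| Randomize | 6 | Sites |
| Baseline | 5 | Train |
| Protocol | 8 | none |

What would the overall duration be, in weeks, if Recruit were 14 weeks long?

49

Critical path before the change: Protocol→Sites→Recruit→Drug→Monitor = 8+12+9+10+5 = 44 giving 44 weeks.
Recruit is on the critical path; changing it to 14 makes that path 49 weeks.
No other chain overtakes it, so the finish is 49 weeks.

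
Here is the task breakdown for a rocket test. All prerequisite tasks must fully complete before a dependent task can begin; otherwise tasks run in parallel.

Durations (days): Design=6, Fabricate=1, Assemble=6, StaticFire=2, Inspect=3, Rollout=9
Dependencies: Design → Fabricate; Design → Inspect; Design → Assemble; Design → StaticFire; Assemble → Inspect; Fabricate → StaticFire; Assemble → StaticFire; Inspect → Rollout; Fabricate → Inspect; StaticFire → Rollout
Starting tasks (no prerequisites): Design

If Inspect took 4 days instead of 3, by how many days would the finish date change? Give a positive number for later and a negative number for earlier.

The binding path is Design→Assemble→Inspect→Rollout = 6+6+3+9 = 24; finish at 24 days.
Since Inspect is critical, the +1 change carries straight to that chain (now 25 days).
That remains the longest chain; total 25 days.
Change in finish: 25 − 24 = +1 days.

1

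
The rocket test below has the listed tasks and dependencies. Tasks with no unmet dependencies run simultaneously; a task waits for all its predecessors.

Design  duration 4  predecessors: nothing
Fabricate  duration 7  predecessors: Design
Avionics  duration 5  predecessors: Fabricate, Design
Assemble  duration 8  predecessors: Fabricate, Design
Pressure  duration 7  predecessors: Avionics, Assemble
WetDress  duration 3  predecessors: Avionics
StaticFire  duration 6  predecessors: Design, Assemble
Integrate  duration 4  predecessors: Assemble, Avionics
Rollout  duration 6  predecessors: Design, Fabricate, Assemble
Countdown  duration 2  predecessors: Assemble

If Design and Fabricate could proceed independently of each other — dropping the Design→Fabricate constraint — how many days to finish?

22

With the dependency in place, Design→Fabricate→Assemble→Pressure = 4+7+8+7 = 26 sets the finish at 26 days.
Without Design→Fabricate, Fabricate's earliest start moves from 4 to 0.
After: Fabricate→Assemble→Pressure = 7+8+7 = 22 → 22 days.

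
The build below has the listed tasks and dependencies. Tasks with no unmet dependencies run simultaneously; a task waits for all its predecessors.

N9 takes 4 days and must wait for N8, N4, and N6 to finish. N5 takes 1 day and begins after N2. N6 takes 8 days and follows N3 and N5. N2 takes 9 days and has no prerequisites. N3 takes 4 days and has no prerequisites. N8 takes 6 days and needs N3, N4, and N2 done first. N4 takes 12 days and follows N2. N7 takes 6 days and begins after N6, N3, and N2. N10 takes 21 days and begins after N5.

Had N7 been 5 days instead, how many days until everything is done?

Baseline: N2→N4→N8→N9 = 9+12+6+4 = 31 → 31 days.
N7 has 7 days of float (longest path through it is 24).
The critical path is still N2→N4→N8→N9; finish is now 31 days.

31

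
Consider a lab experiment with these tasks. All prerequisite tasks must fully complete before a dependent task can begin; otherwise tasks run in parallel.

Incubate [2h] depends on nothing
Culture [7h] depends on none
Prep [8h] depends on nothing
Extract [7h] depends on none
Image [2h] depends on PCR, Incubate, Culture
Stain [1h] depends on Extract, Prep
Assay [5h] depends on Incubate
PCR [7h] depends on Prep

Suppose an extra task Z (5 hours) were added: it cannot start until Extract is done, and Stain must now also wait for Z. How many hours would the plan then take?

Originally the plan takes 17 hours.
With Z inserted, Stain now waits for max(Extract, Prep, Z).
New critical path: Prep→PCR→Image = 8+7+2 = 17 ⇒ 17 hours.

17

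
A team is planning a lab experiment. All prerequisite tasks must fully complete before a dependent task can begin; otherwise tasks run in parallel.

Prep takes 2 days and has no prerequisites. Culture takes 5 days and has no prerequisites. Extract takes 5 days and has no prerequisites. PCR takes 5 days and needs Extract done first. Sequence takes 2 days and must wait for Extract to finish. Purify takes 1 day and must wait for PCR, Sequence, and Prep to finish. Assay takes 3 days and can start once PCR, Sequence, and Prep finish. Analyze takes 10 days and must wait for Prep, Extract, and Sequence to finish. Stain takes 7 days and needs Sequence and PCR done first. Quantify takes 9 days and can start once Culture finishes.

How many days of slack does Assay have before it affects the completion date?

The longest chain is Extract→PCR→Stain = 5+5+7 = 17; overall finish 17 days.
Longest path through Assay: 13 days (earliest finish 13, latest finish 17).
Slack of Assay = 14 − 10 = 4 days.

4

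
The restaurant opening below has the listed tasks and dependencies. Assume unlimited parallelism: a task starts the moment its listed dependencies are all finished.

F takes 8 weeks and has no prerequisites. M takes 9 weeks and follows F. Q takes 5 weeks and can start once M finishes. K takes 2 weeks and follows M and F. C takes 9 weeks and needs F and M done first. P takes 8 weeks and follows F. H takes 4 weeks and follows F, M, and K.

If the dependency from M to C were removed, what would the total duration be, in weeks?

Before: longest chain F→M→C = 8+9+9 = 26, finish 26.
Without M→C, C's earliest start moves from 17 to 8.
After: F→M→K→H = 8+9+2+4 = 23 → 23 weeks.

23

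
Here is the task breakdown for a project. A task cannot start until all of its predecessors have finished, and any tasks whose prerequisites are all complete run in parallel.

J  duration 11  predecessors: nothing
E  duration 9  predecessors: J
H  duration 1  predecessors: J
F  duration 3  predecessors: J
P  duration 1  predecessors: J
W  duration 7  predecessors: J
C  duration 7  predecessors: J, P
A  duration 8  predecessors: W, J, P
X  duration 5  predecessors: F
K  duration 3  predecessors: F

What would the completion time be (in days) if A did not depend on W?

With the dependency in place, J→W→A = 11+7+8 = 26 sets the finish at 26 days.
Without W→A, A's earliest start moves from 18 to 12.
The longest chain is now J→E = 11+9 = 20, so the project takes 20 days.

20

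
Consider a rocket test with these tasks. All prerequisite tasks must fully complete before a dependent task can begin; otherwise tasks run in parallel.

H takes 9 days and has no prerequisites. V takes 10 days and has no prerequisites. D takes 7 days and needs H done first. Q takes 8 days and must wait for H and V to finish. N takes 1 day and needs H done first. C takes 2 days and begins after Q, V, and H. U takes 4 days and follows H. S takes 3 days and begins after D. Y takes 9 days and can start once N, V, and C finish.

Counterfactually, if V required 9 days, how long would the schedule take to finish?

28

Actual critical path: V→Q→C→Y = 10+8+2+9 = 29 ⇒ 29 days.
Since V is critical, the -1 change carries straight to that chain (now 28 days).
The binding chain switches to H→Q→C→Y = 9+8+2+9 = 28; finish 28 days.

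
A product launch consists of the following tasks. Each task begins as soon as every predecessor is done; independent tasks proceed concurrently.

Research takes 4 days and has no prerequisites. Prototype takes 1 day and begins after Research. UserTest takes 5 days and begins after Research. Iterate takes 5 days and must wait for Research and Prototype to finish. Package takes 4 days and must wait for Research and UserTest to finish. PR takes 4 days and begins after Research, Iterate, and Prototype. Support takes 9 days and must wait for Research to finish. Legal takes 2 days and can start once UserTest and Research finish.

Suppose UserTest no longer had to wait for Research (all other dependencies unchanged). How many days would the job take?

14

Original critical path: Research→Prototype→Iterate→PR = 4+1+5+4 = 14 ⇒ 14 days.
Without Research→UserTest, UserTest's earliest start moves from 4 to 0.
New critical path: Research→Prototype→Iterate→PR = 4+1+5+4 = 14 ⇒ 14 days.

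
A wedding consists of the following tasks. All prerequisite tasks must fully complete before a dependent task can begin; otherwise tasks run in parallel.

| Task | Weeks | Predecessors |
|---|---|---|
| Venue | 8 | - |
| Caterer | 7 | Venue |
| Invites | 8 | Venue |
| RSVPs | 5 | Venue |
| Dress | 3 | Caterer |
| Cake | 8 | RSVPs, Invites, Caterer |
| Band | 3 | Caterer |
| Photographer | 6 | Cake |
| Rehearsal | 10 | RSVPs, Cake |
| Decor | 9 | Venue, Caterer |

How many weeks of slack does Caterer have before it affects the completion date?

1

Venue→Invites→Cake→Rehearsal = 8+8+8+10 = 34 sets the makespan at 34 weeks.
Caterer finishes as early as 15 and must finish by 16.
Float = 34 − 33 = 1.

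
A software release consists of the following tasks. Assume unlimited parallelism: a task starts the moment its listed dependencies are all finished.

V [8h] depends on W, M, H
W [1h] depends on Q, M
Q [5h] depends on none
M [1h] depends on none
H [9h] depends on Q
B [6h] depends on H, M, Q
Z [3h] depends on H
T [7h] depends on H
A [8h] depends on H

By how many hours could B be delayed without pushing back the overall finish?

2

Q→H→A = 5+9+8 = 22 sets the makespan at 22 hours.
B finishes as early as 20 and must finish by 22.
Float = 22 − 20 = 2.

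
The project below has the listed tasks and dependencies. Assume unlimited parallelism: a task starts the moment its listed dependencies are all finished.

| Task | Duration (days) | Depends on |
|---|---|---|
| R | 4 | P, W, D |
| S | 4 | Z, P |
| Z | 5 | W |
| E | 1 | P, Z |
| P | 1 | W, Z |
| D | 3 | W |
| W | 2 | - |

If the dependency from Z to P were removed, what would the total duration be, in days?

11

Original critical path: W→Z→P→R = 2+5+1+4 = 12 ⇒ 12 days.
Without Z→P, P's earliest start moves from 7 to 2.
New critical path: W→Z→S = 2+5+4 = 11 ⇒ 11 days.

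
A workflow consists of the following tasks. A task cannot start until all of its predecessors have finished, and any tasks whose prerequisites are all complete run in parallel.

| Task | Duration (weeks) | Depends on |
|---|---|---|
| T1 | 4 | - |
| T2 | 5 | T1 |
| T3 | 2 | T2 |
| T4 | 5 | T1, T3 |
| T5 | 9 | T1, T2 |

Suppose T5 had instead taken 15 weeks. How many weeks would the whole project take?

As given, the longest chain is T1→T2→T5 = 4+5+9 = 18, so the finish is 18 weeks.
Since T5 is critical, the +6 change carries straight to that chain (now 24 weeks).
That remains the longest chain; total 24 weeks.

24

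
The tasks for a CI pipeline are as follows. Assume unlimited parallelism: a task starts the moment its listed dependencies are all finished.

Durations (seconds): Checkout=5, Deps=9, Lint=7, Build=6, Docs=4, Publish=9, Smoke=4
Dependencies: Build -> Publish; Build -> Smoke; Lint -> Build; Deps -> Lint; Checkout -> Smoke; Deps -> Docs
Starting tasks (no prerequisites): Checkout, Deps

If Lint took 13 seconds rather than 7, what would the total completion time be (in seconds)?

37

As given, the longest chain is Deps→Lint→Build→Publish = 9+7+6+9 = 31, so the finish is 31 seconds.
Since Lint is critical, the +6 change carries straight to that chain (now 37 seconds).
No other chain overtakes it, so the finish is 37 seconds.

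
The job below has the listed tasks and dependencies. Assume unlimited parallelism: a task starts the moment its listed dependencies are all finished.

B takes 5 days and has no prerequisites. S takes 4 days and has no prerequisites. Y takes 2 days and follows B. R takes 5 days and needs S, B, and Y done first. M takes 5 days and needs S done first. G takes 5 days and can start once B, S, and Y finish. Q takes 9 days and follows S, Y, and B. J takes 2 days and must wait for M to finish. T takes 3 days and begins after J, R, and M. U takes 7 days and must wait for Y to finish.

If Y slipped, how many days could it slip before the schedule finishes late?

0

B→Y→Q = 5+2+9 = 16 sets the makespan at 16 days.
The longest chain containing Y totals 16 days.
Float = 16 − 16 = 0.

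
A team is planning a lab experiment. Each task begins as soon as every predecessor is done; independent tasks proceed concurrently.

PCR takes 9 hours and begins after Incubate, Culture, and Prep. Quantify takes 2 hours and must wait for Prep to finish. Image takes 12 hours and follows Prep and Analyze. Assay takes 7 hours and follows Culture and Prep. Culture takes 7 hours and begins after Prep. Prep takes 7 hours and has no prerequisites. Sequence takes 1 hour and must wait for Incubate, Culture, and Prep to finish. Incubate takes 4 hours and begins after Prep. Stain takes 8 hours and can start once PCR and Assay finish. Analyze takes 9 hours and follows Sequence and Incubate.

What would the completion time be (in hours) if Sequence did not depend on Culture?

Before: longest chain Prep→Culture→Sequence→Analyze→Image = 7+7+1+9+12 = 36, finish 36.
Without Culture→Sequence, Sequence's earliest start moves from 14 to 11.
After: Prep→Incubate→Sequence→Analyze→Image = 7+4+1+9+12 = 33 → 33 hours.

33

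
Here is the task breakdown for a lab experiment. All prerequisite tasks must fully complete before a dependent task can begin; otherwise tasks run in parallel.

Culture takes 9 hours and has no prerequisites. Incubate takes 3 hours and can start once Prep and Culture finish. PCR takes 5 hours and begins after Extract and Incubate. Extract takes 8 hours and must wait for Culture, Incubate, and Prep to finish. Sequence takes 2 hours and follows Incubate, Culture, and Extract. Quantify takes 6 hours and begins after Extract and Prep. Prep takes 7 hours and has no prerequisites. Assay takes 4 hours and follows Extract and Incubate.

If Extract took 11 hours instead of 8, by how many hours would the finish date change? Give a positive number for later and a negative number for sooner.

As given, the longest chain is Culture→Incubate→Extract→Quantify = 9+3+8+6 = 26, so the finish is 26 hours.
Extract lies on that path, so at 11 hours the path becomes 29 hours.
No other chain overtakes it, so the finish is 29 hours.
Change in finish: 29 − 26 = +3 hours.

3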